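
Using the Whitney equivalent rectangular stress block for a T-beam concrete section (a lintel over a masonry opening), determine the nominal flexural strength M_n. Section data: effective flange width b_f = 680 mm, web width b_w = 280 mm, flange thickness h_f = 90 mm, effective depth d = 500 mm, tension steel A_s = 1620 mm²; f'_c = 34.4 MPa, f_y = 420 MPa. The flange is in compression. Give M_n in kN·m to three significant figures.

Tension: T = A_s f_y = 1620 × 420 = 680400 N.
Try a within the flange: a = T/(0.85 f'_c b_f) = 680400/(0.85 × 34.4 × 680) = 34.22 mm.
Since a = 34.22 ≤ h_f = 90 mm, the stress block lies entirely in the flange; analyse as a rectangular beam of width b_f.
M_n = T(d − a/2) = 680400 × (500 − 17.11) = 328.56 × 10⁶ N·mm.
M_n = 328.56 kN·m.

M_n ≈ 329 kN·m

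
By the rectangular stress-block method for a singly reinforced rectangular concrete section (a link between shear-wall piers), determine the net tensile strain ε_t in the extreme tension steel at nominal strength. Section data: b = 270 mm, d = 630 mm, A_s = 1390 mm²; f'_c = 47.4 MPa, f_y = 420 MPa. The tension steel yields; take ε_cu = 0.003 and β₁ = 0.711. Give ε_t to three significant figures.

a = A_s f_y/(0.85 f'_c b) = 53.67 mm.
β₁ = 0.711, so c = a/β₁ = 53.67/0.711 = 75.49 mm.
From the linear strain diagram with ε_cu = 0.003: ε_t = 0.003 (d − c)/c = 0.003 × (630 − 75.49)/75.49 = 0.0220.
Since ε_t ≥ 0.005, the section is tension-controlled.

ε_t ≈ 0.0220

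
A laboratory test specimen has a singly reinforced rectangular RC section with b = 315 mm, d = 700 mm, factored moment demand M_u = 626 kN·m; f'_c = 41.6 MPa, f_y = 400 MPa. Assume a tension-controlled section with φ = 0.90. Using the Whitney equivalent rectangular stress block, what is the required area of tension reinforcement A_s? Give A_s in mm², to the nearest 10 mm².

M_n = M_u/φ = 626/0.90 = 695.556 kN·m.
With M_n = 0.85 f'_c a b (d − a/2), solve the quadratic for a:
a = d − √(d² − 2M_n/(0.85 f'_c b)) = 700 − √(700² − 2 × 695.556×10⁶/(0.85 × 41.6 × 315)) = 95.76 mm.
A_s = 0.85 f'_c a b / f_y = 0.85 × 41.6 × 95.76 × 315 / 400 = 2666.5 mm².

A_s ≈ 2670 mm²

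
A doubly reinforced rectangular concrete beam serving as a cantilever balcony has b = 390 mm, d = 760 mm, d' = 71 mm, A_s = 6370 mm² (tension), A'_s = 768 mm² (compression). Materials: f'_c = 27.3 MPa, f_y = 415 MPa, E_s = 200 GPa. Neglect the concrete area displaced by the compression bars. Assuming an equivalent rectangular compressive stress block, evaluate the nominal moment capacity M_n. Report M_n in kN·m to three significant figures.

Assume both tension and compression steel yield.
Net tension couple steel: A_s − A'_s = 5602 mm².
a = (A_s − A'_s) f_y / (0.85 f'_c b) = 2324830/(0.85 × 27.3 × 390) = 256.89 mm.
c = a/β₁ = 256.89/0.85 = 302.22 mm; ε'_s = 0.003(c − d')/c = 0.0023 ≥ f_y/E_s = 0.0021, so compression steel does yield.
M_n = (A_s − A'_s) f_y (d − a/2) + A'_s f_y (d − d') = [2324830 × (760 − 128.445) + 318720 × (760 − 71)] × 10⁻⁶ = 1468.26 + 219.60 = 1687.86 kN·m.

M_n ≈ 1690 kN·m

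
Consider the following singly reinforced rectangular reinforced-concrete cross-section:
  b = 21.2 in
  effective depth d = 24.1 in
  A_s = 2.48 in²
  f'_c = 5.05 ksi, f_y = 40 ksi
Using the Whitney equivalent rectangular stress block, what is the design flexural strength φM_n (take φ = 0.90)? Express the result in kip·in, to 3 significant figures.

T = A_s f_y = 2.48 × 40 = 99.2 kips.
a = T/(0.85 f'_c b) = 99.2/(0.85 × 5.05 × 21.2) = 1.090 in.
M_n = T(d − a/2) = 99.2 × (24.1 − 0.545) = 2336.7 kip·in.
φM_n = 0.90 × 2336.7 = 2103.0 kip·in.

φM_n ≈ 2100 kip·in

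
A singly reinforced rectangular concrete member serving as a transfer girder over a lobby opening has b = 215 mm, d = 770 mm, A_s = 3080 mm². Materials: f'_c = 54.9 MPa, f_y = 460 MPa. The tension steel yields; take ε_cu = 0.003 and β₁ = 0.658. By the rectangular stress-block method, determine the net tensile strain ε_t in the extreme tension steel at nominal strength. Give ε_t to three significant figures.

ε_t ≈ 0.00776

a = A_s f_y/(0.85 f'_c b) = 141.21 mm.
β₁ = 0.658, so c = a/β₁ = 141.21/0.658 = 214.60 mm.
From the linear strain diagram with ε_cu = 0.003: ε_t = 0.003 (d − c)/c = 0.003 × (770 − 214.60)/214.60 = 0.00776.
Since ε_t ≥ 0.005, the section is tension-controlled.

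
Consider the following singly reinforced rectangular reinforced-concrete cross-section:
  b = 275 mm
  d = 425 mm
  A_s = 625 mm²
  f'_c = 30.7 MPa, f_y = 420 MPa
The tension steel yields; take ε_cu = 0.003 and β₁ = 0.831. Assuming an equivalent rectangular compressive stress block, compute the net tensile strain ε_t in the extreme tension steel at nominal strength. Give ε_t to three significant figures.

a = A_s f_y/(0.85 f'_c b) = 36.58 mm.
β₁ = 0.831, so c = a/β₁ = 36.58/0.831 = 44.02 mm.
From the linear strain diagram with ε_cu = 0.003: ε_t = 0.003 (d − c)/c = 0.003 × (425 − 44.02)/44.02 = 0.0260.
Since ε_t ≥ 0.005, the section is tension-controlled.

ε_t ≈ 0.0260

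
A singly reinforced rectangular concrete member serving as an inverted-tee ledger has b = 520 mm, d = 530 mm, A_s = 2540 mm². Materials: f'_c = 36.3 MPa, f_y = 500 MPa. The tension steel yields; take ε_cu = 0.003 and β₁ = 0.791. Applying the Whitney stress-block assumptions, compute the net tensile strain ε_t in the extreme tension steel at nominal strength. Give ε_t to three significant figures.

ε_t ≈ 0.0129

a = A_s f_y/(0.85 f'_c b) = 79.15 mm.
β₁ = 0.791, so c = a/β₁ = 79.15/0.791 = 100.06 mm.
From the linear strain diagram with ε_cu = 0.003: ε_t = 0.003 (d − c)/c = 0.003 × (530 − 100.06)/100.06 = 0.0129.
Since ε_t ≥ 0.005, the section is tension-controlled.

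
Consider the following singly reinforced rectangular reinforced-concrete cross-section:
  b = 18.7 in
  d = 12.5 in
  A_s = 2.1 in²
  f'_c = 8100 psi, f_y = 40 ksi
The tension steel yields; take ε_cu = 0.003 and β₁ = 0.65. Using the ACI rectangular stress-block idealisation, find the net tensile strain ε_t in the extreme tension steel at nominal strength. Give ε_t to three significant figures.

a = A_s f_y/(0.85 f'_c b) = 0.652 in.
β₁ = 0.65, so c = a/β₁ = 0.652/0.65 = 1.003 in.
From the linear strain diagram with ε_cu = 0.003: ε_t = 0.003 (d − c)/c = 0.003 × (12.5 − 1.003)/1.003 = 0.0344.
Since ε_t ≥ 0.005, the section is tension-controlled.

ε_t ≈ 0.0344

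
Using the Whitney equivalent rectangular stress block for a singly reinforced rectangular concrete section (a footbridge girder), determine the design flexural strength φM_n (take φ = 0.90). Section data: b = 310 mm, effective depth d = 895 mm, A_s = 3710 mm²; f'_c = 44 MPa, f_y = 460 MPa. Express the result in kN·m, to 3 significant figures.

T = A_s f_y = 3710 × 460 = 1706600 N = 1706.6 kN.
From C = T: a = T/(0.85 f'_c b) = 1706600/(0.85 × 44 × 310) = 147.20 mm.
M_n = T(d − a/2) = 1706.6 kN × (895 − 73.6) mm = 1401.80 kN·m.
φM_n = 0.90 × 1401.80 = 1261.62 kN·m.

φM_n ≈ 1260 kN·m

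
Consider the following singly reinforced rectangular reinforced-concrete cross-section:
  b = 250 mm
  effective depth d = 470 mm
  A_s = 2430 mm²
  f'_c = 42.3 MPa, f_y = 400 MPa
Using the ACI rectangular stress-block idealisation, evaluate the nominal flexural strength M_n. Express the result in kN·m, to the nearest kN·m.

M_n ≈ 404 kN·m

T = A_s f_y = 2430 × 400 = 972000 N = 972 kN.
From C = T: a = T/(0.85 f'_c b) = 972000/(0.85 × 42.3 × 250) = 108.14 mm.
M_n = T(d − a/2) = 972 kN × (470 − 54.07) mm = 404.28 kN·m.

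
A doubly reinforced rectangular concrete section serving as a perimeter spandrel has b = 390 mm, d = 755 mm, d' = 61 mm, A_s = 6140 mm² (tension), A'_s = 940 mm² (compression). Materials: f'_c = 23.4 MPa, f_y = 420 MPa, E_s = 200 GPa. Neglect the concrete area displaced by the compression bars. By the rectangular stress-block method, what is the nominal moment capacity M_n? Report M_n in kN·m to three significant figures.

M_n ≈ 1620 kN·m

Assume both tension and compression steel yield.
Net tension couple steel: A_s − A'_s = 5200 mm².
a = (A_s − A'_s) f_y / (0.85 f'_c b) = 2184000/(0.85 × 23.4 × 390) = 281.55 mm.
c = a/β₁ = 281.55/0.85 = 331.24 mm; ε'_s = 0.003(c − d')/c = 0.0024 ≥ f_y/E_s = 0.0021, so compression steel does yield.
M_n = (A_s − A'_s) f_y (d − a/2) + A'_s f_y (d − d') = [2184000 × (755 − 140.775) + 394800 × (755 − 61)] × 10⁻⁶ = 1341.47 + 273.99 = 1615.46 kN·m.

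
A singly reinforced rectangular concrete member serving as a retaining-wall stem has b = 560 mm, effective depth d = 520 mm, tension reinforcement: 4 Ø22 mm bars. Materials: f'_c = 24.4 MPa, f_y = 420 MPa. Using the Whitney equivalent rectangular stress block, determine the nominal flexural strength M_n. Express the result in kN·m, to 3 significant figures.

M_n ≈ 314 kN·m

A_s = 4 × 380 = 1520 mm².
T = A_s f_y = 1520 × 420 = 638400 N = 638.4 kN.
From C = T: a = T/(0.85 f'_c b) = 638400/(0.85 × 24.4 × 560) = 54.97 mm.
M_n = T(d − a/2) = 638.4 kN × (520 − 27.485) mm = 314.42 kN·m.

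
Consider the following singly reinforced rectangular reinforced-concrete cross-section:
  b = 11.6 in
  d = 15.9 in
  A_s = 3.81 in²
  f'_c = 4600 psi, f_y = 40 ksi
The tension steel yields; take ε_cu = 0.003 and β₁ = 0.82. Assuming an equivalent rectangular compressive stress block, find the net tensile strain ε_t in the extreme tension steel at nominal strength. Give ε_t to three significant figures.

ε_t ≈ 0.00864

a = A_s f_y/(0.85 f'_c b) = 3.360 in.
β₁ = 0.82, so c = a/β₁ = 3.360/0.82 = 4.098 in.
From the linear strain diagram with ε_cu = 0.003: ε_t = 0.003 (d − c)/c = 0.003 × (15.9 − 4.098)/4.098 = 0.00864.
Since ε_t ≥ 0.005, the section is tension-controlled.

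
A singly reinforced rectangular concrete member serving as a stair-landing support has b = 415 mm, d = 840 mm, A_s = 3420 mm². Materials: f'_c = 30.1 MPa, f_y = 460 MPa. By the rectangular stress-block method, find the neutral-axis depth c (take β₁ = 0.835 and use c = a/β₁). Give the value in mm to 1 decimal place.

c ≈ 177.4 mm

T = A_s f_y = 3420 × 460 = 1573200 N = 1573.2 kN.
Setting C = 0.85 f'_c a b equal to T: a = 1573200/(0.85 × 30.1 × 415) = 148.167 mm.
With β₁ = 0.835, c = a/β₁ = 148.167/0.835 = 177.4 mm.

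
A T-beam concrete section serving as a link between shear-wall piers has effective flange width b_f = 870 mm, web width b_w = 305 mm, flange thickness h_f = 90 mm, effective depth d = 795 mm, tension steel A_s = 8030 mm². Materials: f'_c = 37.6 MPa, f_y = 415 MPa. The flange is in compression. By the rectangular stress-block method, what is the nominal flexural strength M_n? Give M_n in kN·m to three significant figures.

Tension: T = A_s f_y = 8030 × 415 = 3332450 N.
Try a within the flange: a = T/(0.85 f'_c b_f) = 3332450/(0.85 × 37.6 × 870) = 119.85 mm.
a = 119.85 > h_f = 90 mm: the block extends into the web. Split into flange-overhang and web parts.
C_f = 0.85 f'_c (b_f − b_w) h_f = 0.85 × 37.6 × (870 − 305) × 90 = 1625166 N.
Remaining web compression depth: a_w = (T − C_f)/(0.85 f'_c b_w) = (3332450 − 1625166)/(0.85 × 37.6 × 305) = 175.15 mm.
M_n = C_f(d − h_f/2) + (T − C_f)(d − a_w/2) = 1625166 × (795 − 45) + 1707284 × (795 − 87.575) = 1218.87 + 1207.78 = 2426.65 × 10⁶ N·mm.
M_n = 2426.65 kN·m.

M_n ≈ 2430 kN·m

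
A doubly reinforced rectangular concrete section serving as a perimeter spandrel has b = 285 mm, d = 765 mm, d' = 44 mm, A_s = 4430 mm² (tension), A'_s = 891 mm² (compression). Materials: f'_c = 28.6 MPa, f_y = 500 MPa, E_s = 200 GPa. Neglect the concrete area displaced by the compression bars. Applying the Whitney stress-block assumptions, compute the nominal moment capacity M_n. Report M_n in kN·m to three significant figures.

Assume both tension and compression steel yield.
Net tension couple steel: A_s − A'_s = 3539 mm².
a = (A_s − A'_s) f_y / (0.85 f'_c b) = 1769500/(0.85 × 28.6 × 285) = 255.40 mm.
c = a/β₁ = 255.40/0.846 = 301.89 mm; ε'_s = 0.003(c − d')/c = 0.0026 ≥ f_y/E_s = 0.0025, so compression steel does yield.
M_n = (A_s − A'_s) f_y (d − a/2) + A'_s f_y (d − d') = [1769500 × (765 − 127.7) + 445500 × (765 − 44)] × 10⁻⁶ = 1127.70 + 321.21 = 1448.91 kN·m.

M_n ≈ 1450 kN·m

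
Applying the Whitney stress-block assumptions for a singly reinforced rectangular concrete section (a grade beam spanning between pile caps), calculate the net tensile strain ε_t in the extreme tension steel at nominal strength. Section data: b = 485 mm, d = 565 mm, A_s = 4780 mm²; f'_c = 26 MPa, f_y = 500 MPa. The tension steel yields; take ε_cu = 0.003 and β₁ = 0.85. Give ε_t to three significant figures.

a = A_s f_y/(0.85 f'_c b) = 222.98 mm.
β₁ = 0.85, so c = a/β₁ = 222.98/0.85 = 262.33 mm.
From the linear strain diagram with ε_cu = 0.003: ε_t = 0.003 (d − c)/c = 0.003 × (565 − 262.33)/262.33 = 0.00346.
ε_t < 0.004 — the section is over-reinforced for flexure under ACI limits.

ε_t ≈ 0.00346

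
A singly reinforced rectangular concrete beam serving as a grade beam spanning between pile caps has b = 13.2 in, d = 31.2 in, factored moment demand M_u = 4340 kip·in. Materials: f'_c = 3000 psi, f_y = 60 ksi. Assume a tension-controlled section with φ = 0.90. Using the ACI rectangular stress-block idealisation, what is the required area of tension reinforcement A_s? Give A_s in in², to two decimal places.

A_s ≈ 2.80 in²

M_n = M_u/φ = 4340/0.90 = 4822.22 kip·in.
From M_n = 0.85 f'_c a b (d − a/2):
a = d − √(d² − 2M_n/(0.85 f'_c b)) = 31.2 − √(31.2² − 2 × 4822.22/(0.85 × 3 × 13.2)) = 4.991 in.
A_s = 0.85 f'_c a b / f_y = 0.85 × 3 × 4.991 × 13.2 / 60 = 2.800 in².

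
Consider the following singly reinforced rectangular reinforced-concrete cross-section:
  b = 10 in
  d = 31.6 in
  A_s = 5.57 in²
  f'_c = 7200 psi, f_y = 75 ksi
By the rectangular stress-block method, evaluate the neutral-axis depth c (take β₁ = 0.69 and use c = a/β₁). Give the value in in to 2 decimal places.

T = A_s f_y = 5.57 × 75 = 417.75 kips.
a = T/(0.85 f'_c b) = 417.75/(0.85 × 7.2 × 10) = 6.8260 in.
With β₁ = 0.69, c = a/β₁ = 6.8260/0.69 = 9.89 in.

c ≈ 9.89 in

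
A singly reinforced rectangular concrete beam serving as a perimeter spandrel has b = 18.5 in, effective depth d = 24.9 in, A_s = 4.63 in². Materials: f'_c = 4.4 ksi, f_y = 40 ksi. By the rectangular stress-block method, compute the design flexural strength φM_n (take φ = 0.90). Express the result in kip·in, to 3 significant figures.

φM_n ≈ 3930 kip·in

T = A_s f_y = 4.63 × 40 = 185.2 kips.
a = T/(0.85 f'_c b) = 185.2/(0.85 × 4.4 × 18.5) = 2.677 in.
M_n = T(d − a/2) = 185.2 × (24.9 − 1.3385) = 4363.6 kip·in.
φM_n = 0.90 × 4363.6 = 3927.2 kip·in.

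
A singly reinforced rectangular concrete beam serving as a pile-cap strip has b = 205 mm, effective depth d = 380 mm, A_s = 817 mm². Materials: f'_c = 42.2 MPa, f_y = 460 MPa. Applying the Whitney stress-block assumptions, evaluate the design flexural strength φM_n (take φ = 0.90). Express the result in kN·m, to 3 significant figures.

T = A_s f_y = 817 × 460 = 375820 N = 375.82 kN.
From C = T: a = T/(0.85 f'_c b) = 375820/(0.85 × 42.2 × 205) = 51.11 mm.
M_n = T(d − a/2) = 375.82 kN × (380 − 25.555) mm = 133.21 kN·m.
φM_n = 0.90 × 133.21 = 119.89 kN·m.

φM_n ≈ 120 kN·m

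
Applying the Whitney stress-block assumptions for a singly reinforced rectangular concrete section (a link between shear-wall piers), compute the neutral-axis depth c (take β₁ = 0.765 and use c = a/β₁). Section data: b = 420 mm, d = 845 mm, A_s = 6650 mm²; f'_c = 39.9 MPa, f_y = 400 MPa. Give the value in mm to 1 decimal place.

T = A_s f_y = 6650 × 400 = 2660000 N = 2660 kN.
Setting C = 0.85 f'_c a b equal to T: a = 2660000/(0.85 × 39.9 × 420) = 186.741 mm.
With β₁ = 0.765, c = a/β₁ = 186.741/0.765 = 244.1 mm.

c ≈ 244.1 mm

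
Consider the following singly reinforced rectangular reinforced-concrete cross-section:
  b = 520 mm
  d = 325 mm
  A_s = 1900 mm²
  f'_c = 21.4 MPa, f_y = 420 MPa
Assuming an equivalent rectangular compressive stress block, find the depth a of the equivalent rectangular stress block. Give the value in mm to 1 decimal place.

a ≈ 84.4 mm

T = A_s f_y = 1900 × 420 = 798000 N = 798 kN.
Setting C = 0.85 f'_c a b equal to T: a = 798000/(0.85 × 21.4 × 520) = 84.4 mm.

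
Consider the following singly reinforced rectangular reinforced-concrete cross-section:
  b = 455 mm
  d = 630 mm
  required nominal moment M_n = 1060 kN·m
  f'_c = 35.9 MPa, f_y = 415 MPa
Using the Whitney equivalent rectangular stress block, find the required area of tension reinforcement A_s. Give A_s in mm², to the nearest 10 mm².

With M_n = 0.85 f'_c a b (d − a/2), solve the quadratic for a:
a = d − √(d² − 2M_n/(0.85 f'_c b)) = 630 − √(630² − 2 × 1060×10⁶/(0.85 × 35.9 × 455)) = 135.82 mm.
A_s = 0.85 f'_c a b / f_y = 0.85 × 35.9 × 135.82 × 455 / 415 = 4544.0 mm².

A_s ≈ 4540 mm²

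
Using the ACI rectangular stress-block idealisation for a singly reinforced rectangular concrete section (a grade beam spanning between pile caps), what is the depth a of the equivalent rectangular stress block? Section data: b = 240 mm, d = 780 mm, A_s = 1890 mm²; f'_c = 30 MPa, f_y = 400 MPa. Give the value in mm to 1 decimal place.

a ≈ 123.5 mm

T = A_s f_y = 1890 × 400 = 756000 N = 756 kN.
Setting C = 0.85 f'_c a b equal to T: a = 756000/(0.85 × 30 × 240) = 123.5 mm.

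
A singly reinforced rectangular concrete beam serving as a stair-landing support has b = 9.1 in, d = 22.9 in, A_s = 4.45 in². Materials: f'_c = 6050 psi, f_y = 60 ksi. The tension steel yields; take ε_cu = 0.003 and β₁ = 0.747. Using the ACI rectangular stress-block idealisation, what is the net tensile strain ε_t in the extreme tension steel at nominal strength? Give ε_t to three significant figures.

ε_t ≈ 0.00599

a = A_s f_y/(0.85 f'_c b) = 5.706 in.
β₁ = 0.747, so c = a/β₁ = 5.706/0.747 = 7.639 in.
From the linear strain diagram with ε_cu = 0.003: ε_t = 0.003 (d − c)/c = 0.003 × (22.9 − 7.639)/7.639 = 0.00599.
Since ε_t ≥ 0.005, the section is tension-controlled.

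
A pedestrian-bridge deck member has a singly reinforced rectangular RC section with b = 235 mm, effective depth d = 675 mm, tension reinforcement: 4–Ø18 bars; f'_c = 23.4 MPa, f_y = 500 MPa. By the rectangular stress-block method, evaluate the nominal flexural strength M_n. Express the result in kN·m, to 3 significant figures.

M_n ≈ 315 kN·m

A_s = 4 × 254 = 1016 mm².
T = A_s f_y = 1016 × 500 = 508000 N = 508 kN.
From C = T: a = T/(0.85 f'_c b) = 508000/(0.85 × 23.4 × 235) = 108.68 mm.
M_n = T(d − a/2) = 508 kN × (675 − 54.34) mm = 315.30 kN·m.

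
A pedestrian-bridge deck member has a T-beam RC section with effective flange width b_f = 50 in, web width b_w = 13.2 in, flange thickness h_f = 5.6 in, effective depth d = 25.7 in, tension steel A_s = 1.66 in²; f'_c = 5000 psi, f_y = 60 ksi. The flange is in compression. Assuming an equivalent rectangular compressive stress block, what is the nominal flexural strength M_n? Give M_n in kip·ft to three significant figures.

M_n ≈ 211 kip·ft

Tension: T = A_s f_y = 1.66 × 60 = 99.6 kips.
Try a within the flange: a = T/(0.85 f'_c b_f) = 99.6/(0.85 × 5 × 50) = 0.469 in.
Since a = 0.469 ≤ h_f = 5.6 in, the stress block lies entirely in the flange; analyse as a rectangular beam of width b_f.
M_n = T(d − a/2) = 99.6 × (25.7 − 0.2345) = 2536.4 kip·in.
M_n = 2536.4/12 = 211.37 kip·ft.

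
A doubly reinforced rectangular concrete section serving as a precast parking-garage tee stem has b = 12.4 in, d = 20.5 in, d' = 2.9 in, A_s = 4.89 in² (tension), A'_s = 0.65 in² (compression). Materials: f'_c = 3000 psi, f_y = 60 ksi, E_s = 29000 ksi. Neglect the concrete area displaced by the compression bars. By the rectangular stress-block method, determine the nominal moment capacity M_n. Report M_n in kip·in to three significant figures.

M_n ≈ 4880 kip·in

Assume both steels yield.
a = (A_s − A'_s) f_y/(0.85 f'_c b) = (4.89 − 0.65) × 60/(0.85 × 3 × 12.4) = 8.046 in.
c = a/β₁ = 8.046/0.85 = 9.466 in; ε'_s = 0.003(c − d')/c = 0.0021 ≥ ε_y = 0.0021, so the compression steel yields.
M_n = (A_s − A'_s) f_y (d − a/2) + A'_s f_y (d − d') = 254.4 × (20.5 − 4.023) + 39 × (20.5 − 2.9) = 4191.7 + 686.4 = 4878.1 kip·in.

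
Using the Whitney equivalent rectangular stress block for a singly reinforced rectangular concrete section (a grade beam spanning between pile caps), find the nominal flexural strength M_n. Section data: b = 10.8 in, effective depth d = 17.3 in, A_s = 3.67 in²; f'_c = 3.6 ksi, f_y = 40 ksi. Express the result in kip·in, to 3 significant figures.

T = A_s f_y = 3.67 × 40 = 146.8 kips.
a = T/(0.85 f'_c b) = 146.8/(0.85 × 3.6 × 10.8) = 4.442 in.
M_n = T(d − a/2) = 146.8 × (17.3 − 2.221) = 2213.6 kip·in.

M_n ≈ 2210 kip·in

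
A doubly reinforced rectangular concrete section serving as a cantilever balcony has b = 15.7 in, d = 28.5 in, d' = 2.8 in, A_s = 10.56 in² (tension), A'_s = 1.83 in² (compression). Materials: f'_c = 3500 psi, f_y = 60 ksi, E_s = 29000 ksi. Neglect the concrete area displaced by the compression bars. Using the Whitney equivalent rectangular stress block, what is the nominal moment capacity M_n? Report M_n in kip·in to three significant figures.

M_n ≈ 14800 kip·in

Assume both steels yield.
a = (A_s − A'_s) f_y/(0.85 f'_c b) = (10.56 − 1.83) × 60/(0.85 × 3.5 × 15.7) = 11.214 in.
c = a/β₁ = 11.214/0.85 = 13.193 in; ε'_s = 0.003(c − d')/c = 0.0024 ≥ ε_y = 0.0021, so the compression steel yields.
M_n = (A_s − A'_s) f_y (d − a/2) + A'_s f_y (d − d') = 523.8 × (28.5 − 5.607) + 109.8 × (28.5 − 2.8) = 11991.4 + 2821.9 = 14813.3 kip·in.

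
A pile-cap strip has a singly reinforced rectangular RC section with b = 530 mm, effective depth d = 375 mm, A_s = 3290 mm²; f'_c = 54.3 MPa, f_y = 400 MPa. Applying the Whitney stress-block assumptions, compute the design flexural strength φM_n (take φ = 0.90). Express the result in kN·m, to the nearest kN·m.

T = A_s f_y = 3290 × 400 = 1316000 N = 1316 kN.
From C = T: a = T/(0.85 f'_c b) = 1316000/(0.85 × 54.3 × 530) = 53.80 mm.
M_n = T(d − a/2) = 1316 kN × (375 − 26.9) mm = 458.10 kN·m.
φM_n = 0.90 × 458.10 = 412.29 kN·m.

φM_n ≈ 412 kN·m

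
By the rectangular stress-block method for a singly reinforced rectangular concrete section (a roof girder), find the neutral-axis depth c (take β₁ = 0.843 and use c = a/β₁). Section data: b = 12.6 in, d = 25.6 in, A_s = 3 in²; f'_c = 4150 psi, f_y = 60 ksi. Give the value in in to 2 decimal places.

T = A_s f_y = 3 × 60 = 180 kips.
a = T/(0.85 f'_c b) = 180/(0.85 × 4.15 × 12.6) = 4.0498 in.
With β₁ = 0.843, c = a/β₁ = 4.0498/0.843 = 4.80 in.

c ≈ 4.80 in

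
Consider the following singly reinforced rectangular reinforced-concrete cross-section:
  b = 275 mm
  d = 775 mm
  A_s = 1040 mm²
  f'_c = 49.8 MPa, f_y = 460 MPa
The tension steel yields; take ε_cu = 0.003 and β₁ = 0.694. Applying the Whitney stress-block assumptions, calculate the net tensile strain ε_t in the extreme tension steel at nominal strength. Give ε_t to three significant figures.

ε_t ≈ 0.0363

a = A_s f_y/(0.85 f'_c b) = 41.10 mm.
β₁ = 0.694, so c = a/β₁ = 41.10/0.694 = 59.22 mm.
From the linear strain diagram with ε_cu = 0.003: ε_t = 0.003 (d − c)/c = 0.003 × (775 − 59.22)/59.22 = 0.0363.
Since ε_t ≥ 0.005, the section is tension-controlled.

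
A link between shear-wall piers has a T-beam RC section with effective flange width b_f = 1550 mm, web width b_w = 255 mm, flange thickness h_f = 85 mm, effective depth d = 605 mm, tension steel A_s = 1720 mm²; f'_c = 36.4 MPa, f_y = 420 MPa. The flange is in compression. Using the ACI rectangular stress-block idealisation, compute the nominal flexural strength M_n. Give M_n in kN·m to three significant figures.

Tension: T = A_s f_y = 1720 × 420 = 722400 N.
Try a within the flange: a = T/(0.85 f'_c b_f) = 722400/(0.85 × 36.4 × 1550) = 15.06 mm.
Since a = 15.06 ≤ h_f = 85 mm, the stress block lies entirely in the flange; analyse as a rectangular beam of width b_f.
M_n = T(d − a/2) = 722400 × (605 − 7.53) = 431.61 × 10⁶ N·mm.
M_n = 431.61 kN·m.

M_n ≈ 432 kN·m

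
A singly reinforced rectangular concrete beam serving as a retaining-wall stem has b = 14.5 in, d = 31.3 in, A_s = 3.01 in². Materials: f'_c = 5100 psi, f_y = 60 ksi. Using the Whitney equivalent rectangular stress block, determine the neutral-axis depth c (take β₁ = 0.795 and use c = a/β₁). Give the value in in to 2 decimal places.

T = A_s f_y = 3.01 × 60 = 180.6 kips.
a = T/(0.85 f'_c b) = 180.6/(0.85 × 5.1 × 14.5) = 2.8732 in.
With β₁ = 0.795, c = a/β₁ = 2.8732/0.795 = 3.61 in.

c ≈ 3.61 in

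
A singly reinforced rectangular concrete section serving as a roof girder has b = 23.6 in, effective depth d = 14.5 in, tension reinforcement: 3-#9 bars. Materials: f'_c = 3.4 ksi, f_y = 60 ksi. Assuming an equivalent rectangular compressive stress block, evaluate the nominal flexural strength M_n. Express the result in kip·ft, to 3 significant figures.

M_n ≈ 198 kip·ft

A_s = 3 × 1 = 3 in².
T = A_s f_y = 3 × 60 = 180 kips.
a = T/(0.85 f'_c b) = 180/(0.85 × 3.4 × 23.6) = 2.639 in.
M_n = T(d − a/2) = 180 × (14.5 − 1.3195) = 2372.5 kip·in = 2372.5/12 = 197.71 kip·ft.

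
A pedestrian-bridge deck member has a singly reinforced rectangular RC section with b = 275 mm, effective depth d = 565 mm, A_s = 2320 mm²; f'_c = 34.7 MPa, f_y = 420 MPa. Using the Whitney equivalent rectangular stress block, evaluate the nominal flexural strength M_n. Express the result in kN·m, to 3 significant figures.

M_n ≈ 492 kN·m

T = A_s f_y = 2320 × 420 = 974400 N = 974.4 kN.
From C = T: a = T/(0.85 f'_c b) = 974400/(0.85 × 34.7 × 275) = 120.13 mm.
M_n = T(d − a/2) = 974.4 kN × (565 − 60.065) mm = 492.01 kN·m.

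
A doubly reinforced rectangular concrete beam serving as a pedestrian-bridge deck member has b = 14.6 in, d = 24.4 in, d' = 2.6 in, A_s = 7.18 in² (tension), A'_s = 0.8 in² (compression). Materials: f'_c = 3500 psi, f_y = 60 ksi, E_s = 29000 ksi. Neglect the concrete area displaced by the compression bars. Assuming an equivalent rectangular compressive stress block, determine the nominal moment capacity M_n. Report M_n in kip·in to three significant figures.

M_n ≈ 8700 kip·in

Assume both steels yield.
a = (A_s − A'_s) f_y/(0.85 f'_c b) = (7.18 − 0.8) × 60/(0.85 × 3.5 × 14.6) = 8.813 in.
c = a/β₁ = 8.813/0.85 = 10.368 in; ε'_s = 0.003(c − d')/c = 0.0022 ≥ ε_y = 0.0021, so the compression steel yields.
M_n = (A_s − A'_s) f_y (d − a/2) + A'_s f_y (d − d') = 382.8 × (24.4 − 4.4065) + 48 × (24.4 − 2.6) = 7653.5 + 1046.4 = 8699.9 kip·in.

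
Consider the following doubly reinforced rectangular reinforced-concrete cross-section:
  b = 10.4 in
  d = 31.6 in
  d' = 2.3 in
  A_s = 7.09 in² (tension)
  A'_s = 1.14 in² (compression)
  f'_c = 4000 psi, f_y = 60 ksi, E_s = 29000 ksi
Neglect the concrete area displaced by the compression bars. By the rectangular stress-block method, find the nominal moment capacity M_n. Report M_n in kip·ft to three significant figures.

Assume both steels yield.
a = (A_s − A'_s) f_y/(0.85 f'_c b) = (7.09 − 1.14) × 60/(0.85 × 4 × 10.4) = 10.096 in.
c = a/β₁ = 10.096/0.85 = 11.878 in; ε'_s = 0.003(c − d')/c = 0.0024 ≥ ε_y = 0.0021, so the compression steel yields.
M_n = (A_s − A'_s) f_y (d − a/2) + A'_s f_y (d − d') = 357 × (31.6 − 5.048) + 68.4 × (31.6 − 2.3) = 9479.1 + 2004.1 = 11483.2 kip·in = 11483.2/12 = 956.93 kip·ft.

M_n ≈ 957 kip·ft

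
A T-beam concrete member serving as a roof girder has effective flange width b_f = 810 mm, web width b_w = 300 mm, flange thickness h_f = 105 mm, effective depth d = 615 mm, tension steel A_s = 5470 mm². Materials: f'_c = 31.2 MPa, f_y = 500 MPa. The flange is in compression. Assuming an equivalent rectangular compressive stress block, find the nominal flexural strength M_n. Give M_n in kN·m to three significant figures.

Tension: T = A_s f_y = 5470 × 500 = 2735000 N.
Try a within the flange: a = T/(0.85 f'_c b_f) = 2735000/(0.85 × 31.2 × 810) = 127.32 mm.
a = 127.32 > h_f = 105 mm: the block extends into the web. Split into flange-overhang and web parts.
C_f = 0.85 f'_c (b_f − b_w) h_f = 0.85 × 31.2 × (810 − 300) × 105 = 1420146 N.
Remaining web compression depth: a_w = (T − C_f)/(0.85 f'_c b_w) = (2735000 − 1420146)/(0.85 × 31.2 × 300) = 165.27 mm.
M_n = C_f(d − h_f/2) + (T − C_f)(d − a_w/2) = 1420146 × (615 − 52.5) + 1314854 × (615 − 82.635) = 798.83 + 699.98 = 1498.81 × 10⁶ N·mm.
M_n = 1498.81 kN·m.

M_n ≈ 1500 kN·m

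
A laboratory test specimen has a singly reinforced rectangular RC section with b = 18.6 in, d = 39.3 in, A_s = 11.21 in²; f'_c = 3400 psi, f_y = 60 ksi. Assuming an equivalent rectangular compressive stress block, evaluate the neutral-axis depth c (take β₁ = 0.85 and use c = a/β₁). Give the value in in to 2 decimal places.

c ≈ 14.72 in

T = A_s f_y = 11.21 × 60 = 672.6 kips.
a = T/(0.85 f'_c b) = 672.6/(0.85 × 3.4 × 18.6) = 12.5126 in.
With β₁ = 0.85, c = a/β₁ = 12.5126/0.85 = 14.72 in.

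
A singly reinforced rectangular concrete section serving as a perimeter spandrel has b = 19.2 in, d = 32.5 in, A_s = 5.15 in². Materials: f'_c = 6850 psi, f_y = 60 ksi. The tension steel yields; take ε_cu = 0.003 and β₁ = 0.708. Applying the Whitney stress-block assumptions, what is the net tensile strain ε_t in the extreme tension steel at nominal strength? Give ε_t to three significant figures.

a = A_s f_y/(0.85 f'_c b) = 2.764 in.
β₁ = 0.708, so c = a/β₁ = 2.764/0.708 = 3.904 in.
From the linear strain diagram with ε_cu = 0.003: ε_t = 0.003 (d − c)/c = 0.003 × (32.5 − 3.904)/3.904 = 0.0220.
Since ε_t ≥ 0.005, the section is tension-controlled.

ε_t ≈ 0.0220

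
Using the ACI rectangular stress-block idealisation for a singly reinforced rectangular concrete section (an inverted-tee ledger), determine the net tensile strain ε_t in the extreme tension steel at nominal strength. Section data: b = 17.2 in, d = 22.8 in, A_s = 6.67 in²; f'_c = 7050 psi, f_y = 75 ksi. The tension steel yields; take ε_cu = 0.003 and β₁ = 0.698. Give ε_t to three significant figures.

a = A_s f_y/(0.85 f'_c b) = 4.853 in.
β₁ = 0.698, so c = a/β₁ = 4.853/0.698 = 6.953 in.
From the linear strain diagram with ε_cu = 0.003: ε_t = 0.003 (d − c)/c = 0.003 × (22.8 − 6.953)/6.953 = 0.00684.
Since ε_t ≥ 0.005, the section is tension-controlled.

ε_t ≈ 0.00684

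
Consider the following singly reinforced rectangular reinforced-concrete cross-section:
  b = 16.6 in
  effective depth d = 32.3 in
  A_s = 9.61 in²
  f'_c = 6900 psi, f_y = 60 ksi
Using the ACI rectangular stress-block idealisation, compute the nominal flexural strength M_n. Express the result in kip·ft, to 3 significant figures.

M_n ≈ 1410 kip·ft

T = A_s f_y = 9.61 × 60 = 576.6 kips.
a = T/(0.85 f'_c b) = 576.6/(0.85 × 6.9 × 16.6) = 5.922 in.
M_n = T(d − a/2) = 576.6 × (32.3 − 2.961) = 16916.9 kip·in = 16916.9/12 = 1409.74 kip·ft.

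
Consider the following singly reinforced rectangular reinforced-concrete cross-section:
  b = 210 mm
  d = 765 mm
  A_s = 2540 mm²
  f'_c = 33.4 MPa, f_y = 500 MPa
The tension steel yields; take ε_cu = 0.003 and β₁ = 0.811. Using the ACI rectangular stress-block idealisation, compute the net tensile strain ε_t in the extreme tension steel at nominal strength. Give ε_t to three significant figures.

a = A_s f_y/(0.85 f'_c b) = 213.02 mm.
β₁ = 0.811, so c = a/β₁ = 213.02/0.811 = 262.66 mm.
From the linear strain diagram with ε_cu = 0.003: ε_t = 0.003 (d − c)/c = 0.003 × (765 − 262.66)/262.66 = 0.00574.
Since ε_t ≥ 0.005, the section is tension-controlled.

ε_t ≈ 0.00574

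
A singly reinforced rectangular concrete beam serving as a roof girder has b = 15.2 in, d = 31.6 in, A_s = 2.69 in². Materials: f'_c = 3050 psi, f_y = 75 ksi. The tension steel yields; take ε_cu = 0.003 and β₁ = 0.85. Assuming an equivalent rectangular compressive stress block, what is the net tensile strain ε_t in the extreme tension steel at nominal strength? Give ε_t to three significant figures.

ε_t ≈ 0.0127

a = A_s f_y/(0.85 f'_c b) = 5.120 in.
β₁ = 0.85, so c = a/β₁ = 5.120/0.85 = 6.024 in.
From the linear strain diagram with ε_cu = 0.003: ε_t = 0.003 (d − c)/c = 0.003 × (31.6 − 6.024)/6.024 = 0.0127.
Since ε_t ≥ 0.005, the section is tension-controlled.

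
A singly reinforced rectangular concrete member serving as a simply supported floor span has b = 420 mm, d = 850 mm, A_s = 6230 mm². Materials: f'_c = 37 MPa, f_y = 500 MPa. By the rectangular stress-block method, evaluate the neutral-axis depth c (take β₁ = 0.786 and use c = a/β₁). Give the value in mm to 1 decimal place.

c ≈ 300.0 mm

T = A_s f_y = 6230 × 500 = 3115000 N = 3115 kN.
Setting C = 0.85 f'_c a b equal to T: a = 3115000/(0.85 × 37 × 420) = 235.824 mm.
With β₁ = 0.786, c = a/β₁ = 235.824/0.786 = 300.0 mm.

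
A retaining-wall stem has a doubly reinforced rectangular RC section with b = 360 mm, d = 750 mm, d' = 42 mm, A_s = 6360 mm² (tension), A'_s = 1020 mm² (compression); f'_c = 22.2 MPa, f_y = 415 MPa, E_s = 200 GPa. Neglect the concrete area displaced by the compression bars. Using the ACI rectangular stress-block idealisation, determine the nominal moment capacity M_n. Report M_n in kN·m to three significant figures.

M_n ≈ 1600 kN·m

Assume both tension and compression steel yield.
Net tension couple steel: A_s − A'_s = 5340 mm².
a = (A_s − A'_s) f_y / (0.85 f'_c b) = 2216100/(0.85 × 22.2 × 360) = 326.22 mm.
c = a/β₁ = 326.22/0.85 = 383.79 mm; ε'_s = 0.003(c − d')/c = 0.0027 ≥ f_y/E_s = 0.0021, so compression steel does yield.
M_n = (A_s − A'_s) f_y (d − a/2) + A'_s f_y (d − d') = [2216100 × (750 − 163.11) + 423300 × (750 − 42)] × 10⁻⁶ = 1300.61 + 299.70 = 1600.31 kN·m.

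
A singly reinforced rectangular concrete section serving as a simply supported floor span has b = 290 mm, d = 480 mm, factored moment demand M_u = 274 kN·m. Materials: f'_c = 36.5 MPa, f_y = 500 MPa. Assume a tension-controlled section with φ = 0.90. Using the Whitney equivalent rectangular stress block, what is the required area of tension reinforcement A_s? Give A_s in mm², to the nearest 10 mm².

A_s ≈ 1380 mm²

M_n = M_u/φ = 274/0.90 = 304.444 kN·m.
With M_n = 0.85 f'_c a b (d − a/2), solve the quadratic for a:
a = d − √(d² − 2M_n/(0.85 f'_c b)) = 480 − √(480² − 2 × 304.444×10⁶/(0.85 × 36.5 × 290)) = 76.61 mm.
A_s = 0.85 f'_c a b / f_y = 0.85 × 36.5 × 76.61 × 290 / 500 = 1378.6 mm².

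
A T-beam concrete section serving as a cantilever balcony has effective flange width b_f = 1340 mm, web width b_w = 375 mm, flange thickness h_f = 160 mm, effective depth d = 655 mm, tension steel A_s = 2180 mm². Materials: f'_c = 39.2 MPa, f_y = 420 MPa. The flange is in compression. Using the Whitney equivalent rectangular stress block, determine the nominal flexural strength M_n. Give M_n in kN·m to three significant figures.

Tension: T = A_s f_y = 2180 × 420 = 915600 N.
Try a within the flange: a = T/(0.85 f'_c b_f) = 915600/(0.85 × 39.2 × 1340) = 20.51 mm.
Since a = 20.51 ≤ h_f = 160 mm, the stress block lies entirely in the flange; analyse as a rectangular beam of width b_f.
M_n = T(d − a/2) = 915600 × (655 − 10.255) = 590.33 × 10⁶ N·mm.
M_n = 590.33 kN·m.

M_n ≈ 590 kN·m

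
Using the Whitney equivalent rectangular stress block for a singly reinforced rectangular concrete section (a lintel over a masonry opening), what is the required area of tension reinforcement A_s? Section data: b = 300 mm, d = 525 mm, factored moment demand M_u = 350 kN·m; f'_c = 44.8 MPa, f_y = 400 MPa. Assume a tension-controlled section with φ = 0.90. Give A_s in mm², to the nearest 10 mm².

A_s ≈ 1980 mm²

M_n = M_u/φ = 350/0.90 = 388.889 kN·m.
With M_n = 0.85 f'_c a b (d − a/2), solve the quadratic for a:
a = d − √(d² − 2M_n/(0.85 f'_c b)) = 525 − √(525² − 2 × 388.889×10⁶/(0.85 × 44.8 × 300)) = 69.43 mm.
A_s = 0.85 f'_c a b / f_y = 0.85 × 44.8 × 69.43 × 300 / 400 = 1982.9 mm².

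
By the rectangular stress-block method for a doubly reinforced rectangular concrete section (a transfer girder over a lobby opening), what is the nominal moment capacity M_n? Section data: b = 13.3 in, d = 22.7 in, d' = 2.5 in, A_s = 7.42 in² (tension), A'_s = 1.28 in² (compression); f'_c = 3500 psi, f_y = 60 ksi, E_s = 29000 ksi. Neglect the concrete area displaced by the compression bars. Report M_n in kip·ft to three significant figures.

Assume both steels yield.
a = (A_s − A'_s) f_y/(0.85 f'_c b) = (7.42 − 1.28) × 60/(0.85 × 3.5 × 13.3) = 9.311 in.
c = a/β₁ = 9.311/0.85 = 10.954 in; ε'_s = 0.003(c − d')/c = 0.0023 ≥ ε_y = 0.0021, so the compression steel yields.
M_n = (A_s − A'_s) f_y (d − a/2) + A'_s f_y (d − d') = 368.4 × (22.7 − 4.6555) + 76.8 × (22.7 − 2.5) = 6647.6 + 1551.4 = 8199.0 kip·in = 8199.0/12 = 683.25 kip·ft.

M_n ≈ 683 kip·ft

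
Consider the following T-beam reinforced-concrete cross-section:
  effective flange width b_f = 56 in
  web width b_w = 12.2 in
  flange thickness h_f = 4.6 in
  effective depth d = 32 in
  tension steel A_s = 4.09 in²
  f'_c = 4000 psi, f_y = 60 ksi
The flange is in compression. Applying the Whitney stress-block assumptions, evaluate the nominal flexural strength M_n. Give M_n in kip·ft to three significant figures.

Tension: T = A_s f_y = 4.09 × 60 = 245.4 kips.
Try a within the flange: a = T/(0.85 f'_c b_f) = 245.4/(0.85 × 4 × 56) = 1.289 in.
Since a = 1.289 ≤ h_f = 4.6 in, the stress block lies entirely in the flange; analyse as a rectangular beam of width b_f.
M_n = T(d − a/2) = 245.4 × (32 − 0.6445) = 7694.6 kip·in.
M_n = 7694.6/12 = 641.22 kip·ft.

M_n ≈ 641 kip·ft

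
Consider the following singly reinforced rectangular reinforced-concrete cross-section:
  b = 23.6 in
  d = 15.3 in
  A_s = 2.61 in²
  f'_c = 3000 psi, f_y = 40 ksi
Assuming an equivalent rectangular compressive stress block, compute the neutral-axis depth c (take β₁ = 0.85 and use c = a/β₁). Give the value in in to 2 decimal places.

T = A_s f_y = 2.61 × 40 = 104.4 kips.
a = T/(0.85 f'_c b) = 104.4/(0.85 × 3 × 23.6) = 1.7348 in.
With β₁ = 0.85, c = a/β₁ = 1.7348/0.85 = 2.04 in.

c ≈ 2.04 in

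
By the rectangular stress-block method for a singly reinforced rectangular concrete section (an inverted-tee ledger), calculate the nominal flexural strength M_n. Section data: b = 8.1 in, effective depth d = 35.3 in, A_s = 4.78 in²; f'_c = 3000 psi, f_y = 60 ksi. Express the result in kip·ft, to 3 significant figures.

M_n ≈ 678 kip·ft

T = A_s f_y = 4.78 × 60 = 286.8 kips.
a = T/(0.85 f'_c b) = 286.8/(0.85 × 3 × 8.1) = 13.885 in.
M_n = T(d − a/2) = 286.8 × (35.3 − 6.9425) = 8132.9 kip·in = 8132.9/12 = 677.74 kip·ft.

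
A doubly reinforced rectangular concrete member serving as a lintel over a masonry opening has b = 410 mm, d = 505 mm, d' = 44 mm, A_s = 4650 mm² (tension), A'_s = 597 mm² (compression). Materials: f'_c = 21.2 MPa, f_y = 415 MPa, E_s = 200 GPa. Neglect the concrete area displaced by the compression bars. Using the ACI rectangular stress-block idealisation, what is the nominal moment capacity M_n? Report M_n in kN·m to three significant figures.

Assume both tension and compression steel yield.
Net tension couple steel: A_s − A'_s = 4053 mm².
a = (A_s − A'_s) f_y / (0.85 f'_c b) = 1681995/(0.85 × 21.2 × 410) = 227.66 mm.
c = a/β₁ = 227.66/0.85 = 267.84 mm; ε'_s = 0.003(c − d')/c = 0.0025 ≥ f_y/E_s = 0.0021, so compression steel does yield.
M_n = (A_s − A'_s) f_y (d − a/2) + A'_s f_y (d − d') = [1681995 × (505 − 113.83) + 247755 × (505 − 44)] × 10⁻⁶ = 657.95 + 114.22 = 772.17 kN·m.

M_n ≈ 772 kN·m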